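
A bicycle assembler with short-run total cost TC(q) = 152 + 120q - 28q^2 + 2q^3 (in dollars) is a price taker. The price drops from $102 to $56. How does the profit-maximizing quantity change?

MC = 120 - 56q + 6q^2; the shutdown threshold is min AVC = $22 (at q = 7).
With P = $102 above the shutdown price, P = MC gives q = 9.
At P = $56 ≥ min AVC, set P = MC: q = 8. The firm stays open but cuts output.

Output falls from 9 to 8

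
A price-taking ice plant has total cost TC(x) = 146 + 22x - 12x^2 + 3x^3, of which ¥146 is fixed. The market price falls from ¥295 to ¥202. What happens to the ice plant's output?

Output falls from 7 to 6

MC = 22 - 24x + 9x^2; the shutdown threshold is min AVC = ¥10 (at x = 2).
With P = ¥295 above the shutdown price, P = MC gives x = 7.
At P = ¥202 ≥ min AVC, set P = MC: x = 6. The firm stays open but cuts output.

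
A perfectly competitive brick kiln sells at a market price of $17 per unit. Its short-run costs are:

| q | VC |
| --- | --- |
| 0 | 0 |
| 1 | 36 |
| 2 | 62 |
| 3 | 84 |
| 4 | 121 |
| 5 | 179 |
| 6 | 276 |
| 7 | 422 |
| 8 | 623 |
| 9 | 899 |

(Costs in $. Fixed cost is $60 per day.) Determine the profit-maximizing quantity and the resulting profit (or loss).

q = 0 (shut down); profit = -$60

Profit at each row (π = 17q − TC): q=0: -60; q=1: -79; q=2: -88; q=3: -93; q=4: -113; q=5: -154; q=6: -234; q=7: -363; q=8: -547; q=9: -806.
Profit is highest at q = 0. Equivalently, the lowest AVC in the table is 84/3 ≈ $28 at q = 3, and P = $17 falls below it — price never covers variable cost, so the firm shuts down and loses only its fixed cost.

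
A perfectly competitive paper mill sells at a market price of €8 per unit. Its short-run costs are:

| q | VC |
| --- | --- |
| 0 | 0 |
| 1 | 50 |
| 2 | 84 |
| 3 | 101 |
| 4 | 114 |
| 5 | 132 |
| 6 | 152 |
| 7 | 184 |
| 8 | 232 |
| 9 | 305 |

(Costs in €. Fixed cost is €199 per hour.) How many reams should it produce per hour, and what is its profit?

Compute π = P·q − TC at each output: q=0: -199; q=1: -241; q=2: -267; q=3: -276; q=4: -281; q=5: -291; q=6: -303; q=7: -327; q=8: -367; q=9: -432.
Profit is highest at q = 0. Equivalently, the lowest AVC in the table is 152/6 ≈ €25.33 at q = 6, and P = €8 falls below it — price never covers variable cost, so the firm shuts down and loses only its fixed cost.

q = 0 (shut down); profit = -€199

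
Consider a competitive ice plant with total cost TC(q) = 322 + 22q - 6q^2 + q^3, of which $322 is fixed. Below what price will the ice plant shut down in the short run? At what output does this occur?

$13 per unit, at q = 3

Short-run supply begins at min AVC. From VC = 22q - 6q^2 + q^3, AVC = 22 - 6q + q^2.
dAVC/dq = -6 + 2q = 0 gives q = 3. min AVC = 22 - 6·3 + 3^2 = 13.
So the shutdown price is $13.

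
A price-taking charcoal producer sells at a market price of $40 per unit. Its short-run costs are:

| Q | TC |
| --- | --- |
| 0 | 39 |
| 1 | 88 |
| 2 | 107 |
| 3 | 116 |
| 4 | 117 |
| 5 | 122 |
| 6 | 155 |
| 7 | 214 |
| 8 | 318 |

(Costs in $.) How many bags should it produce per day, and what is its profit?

Q = 6; profit = $85

Compute π = P·Q − TC at each output: Q=0: -39; Q=1: -48; Q=2: -27; Q=3: 4; Q=4: 43; Q=5: 78; Q=6: 85; Q=7: 66; Q=8: 2.
Profit is maximized at Q = 6. AVC there is 116/6 = $19.33 ≤ P, so producing beats shutting down (which would give -$39).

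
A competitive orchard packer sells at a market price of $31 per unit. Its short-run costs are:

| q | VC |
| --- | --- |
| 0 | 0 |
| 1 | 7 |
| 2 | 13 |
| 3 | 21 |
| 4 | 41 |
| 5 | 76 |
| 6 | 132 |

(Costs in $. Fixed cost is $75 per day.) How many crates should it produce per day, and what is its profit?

Tabulate TR − TC: q=0: -75; q=1: -51; q=2: -26; q=3: -3; q=4: 8; q=5: 4; q=6: -21.
Profit is maximized at q = 4. AVC there is 41/4 = $10.25 ≤ P, so producing beats shutting down (which would give -$75).

q = 4; profit = $8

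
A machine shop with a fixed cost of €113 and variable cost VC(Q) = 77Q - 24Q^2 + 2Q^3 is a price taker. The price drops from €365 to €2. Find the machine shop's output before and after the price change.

Output falls from 12 to 0 (the firm shuts down)

AVC = 77 - 24Q + 2Q^2, minimized at Q = 6 where min AVC = €5. MC = 77 - 48Q + 6Q^2.
At P = €365 ≥ min AVC, set P = MC on the rising branch: Q = 12.
At P = €2 < min AVC = €5, price no longer covers variable cost at any output, so the firm shuts down: Q = 0.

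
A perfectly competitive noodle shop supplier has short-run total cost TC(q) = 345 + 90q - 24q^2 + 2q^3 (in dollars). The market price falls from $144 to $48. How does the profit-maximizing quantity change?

MC = 90 - 48q + 6q^2; the shutdown threshold is min AVC = $18 (at q = 6).
With P = $144 above the shutdown price, P = MC gives q = 9.
At P = $48 ≥ min AVC, set P = MC: q = 7. The firm stays open but cuts output.

Output falls from 9 to 7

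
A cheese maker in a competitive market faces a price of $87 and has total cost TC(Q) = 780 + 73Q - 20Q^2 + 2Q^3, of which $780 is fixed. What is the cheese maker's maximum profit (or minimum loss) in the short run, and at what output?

AVC = 73 - 20Q + 2Q^2 has its minimum $23 at Q = 5; price $87 clears that bar, so the firm operates.
MC = 73 - 40Q + 6Q^2. Setting P = MC and taking the root on the rising branch gives Q* = 7.
TR = 87·7 = 609. TC = 780 + 217 = 997. Profit = 609 − 997 = -$388.
That loss of $388 beats the $780 the firm would lose by shutting down; producing recovers $392 of fixed cost.

Profit = -$388 at Q = 7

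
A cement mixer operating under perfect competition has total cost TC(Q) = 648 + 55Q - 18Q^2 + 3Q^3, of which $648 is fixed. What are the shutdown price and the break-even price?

Shutdown price = $28; break-even price = $163

AVC = 55 - 18Q + 3Q^2; minimized at Q = 3, giving min AVC = $28. That is the shutdown price.
ATC = 648/Q + 55 - 18Q + 3Q^2. Setting dATC/dQ = −648/Q^2 − 18 + 6Q = 0 gives Q = 6 (since 6·6^3 − 18·6^2 = 648).
min ATC = 648/6 + 55 − 18·6 + 3·6^2 = $163. That is the break-even price.
Between these two prices the firm operates at a loss; above $163 it earns a profit.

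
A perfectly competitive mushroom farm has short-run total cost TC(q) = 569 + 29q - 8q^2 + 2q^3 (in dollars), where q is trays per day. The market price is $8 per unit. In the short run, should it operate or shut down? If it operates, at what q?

Shut down

Variable cost is VC = 29q - 8q^2 + 2q^3, so AVC = VC/q = 29 - 8q + 2q^2 and MC = dTC/dq = 29 - 16q + 6q^2.
The AVC parabola has its vertex at q = 8/4 = 2, where AVC = 29 - 8·2 + 2·2^2 = $21.
With P < min AVC ($8 < $21), every unit sold adds to the loss.
The firm minimizes its loss by shutting down and losing only its fixed cost of $569.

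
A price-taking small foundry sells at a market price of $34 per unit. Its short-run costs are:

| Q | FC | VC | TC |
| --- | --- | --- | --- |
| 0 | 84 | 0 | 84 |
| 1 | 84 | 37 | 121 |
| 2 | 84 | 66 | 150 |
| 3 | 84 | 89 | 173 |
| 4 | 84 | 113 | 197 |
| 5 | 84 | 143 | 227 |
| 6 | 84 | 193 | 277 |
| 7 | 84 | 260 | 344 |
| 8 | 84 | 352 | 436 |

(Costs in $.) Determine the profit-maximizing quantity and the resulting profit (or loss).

Profit at each row (π = 34Q − TC): Q=0: -84; Q=1: -87; Q=2: -82; Q=3: -71; Q=4: -61; Q=5: -57; Q=6: -73; Q=7: -106; Q=8: -164.
Profit is maximized at Q = 5. AVC there is 143/5 = $28.60 ≤ P, so producing beats shutting down (which would give -$84).

Q = 5; profit = -$57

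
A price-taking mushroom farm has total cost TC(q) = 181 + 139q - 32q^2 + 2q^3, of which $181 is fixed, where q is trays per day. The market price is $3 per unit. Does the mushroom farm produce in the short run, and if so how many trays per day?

Shut down

Strip out fixed cost: VC = 139q - 32q^2 + 2q^3. Then AVC = 139 - 32q + 2q^2 and MC = 139 - 64q + 6q^2.
AVC hits its minimum where MC = AVC, at q = 8, giving min AVC = 139 - 32·8 + 2·8^2 = $11.
P = $3 lies below min AVC = $11; no output level covers variable cost.
Best response: produce nothing and absorb the $181 fixed cost.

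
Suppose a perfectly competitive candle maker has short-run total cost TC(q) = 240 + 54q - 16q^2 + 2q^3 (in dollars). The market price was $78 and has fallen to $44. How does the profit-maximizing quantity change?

AVC = 54 - 16q + 2q^2, minimized at q = 4 where min AVC = $22. MC = 54 - 32q + 6q^2.
With P = $78 above the shutdown price, P = MC gives q = 6.
At P = $44 ≥ min AVC, set P = MC: q = 5. The firm stays open but cuts output.

Output falls from 6 to 5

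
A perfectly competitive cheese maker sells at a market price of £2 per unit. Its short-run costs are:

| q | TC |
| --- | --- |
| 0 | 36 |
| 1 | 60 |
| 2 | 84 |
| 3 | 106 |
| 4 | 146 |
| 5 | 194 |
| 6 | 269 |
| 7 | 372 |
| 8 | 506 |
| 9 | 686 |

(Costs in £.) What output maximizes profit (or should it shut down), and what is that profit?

q = 0 (shut down); profit = -£36

Compute π = P·q − TC at each output: q=0: -36; q=1: -58; q=2: -80; q=3: -100; q=4: -138; q=5: -184; q=6: -257; q=7: -358; q=8: -490; q=9: -668.
Profit is highest at q = 0. Equivalently, the lowest AVC in the table is 70/3 ≈ £23.33 at q = 3, and P = £2 falls below it — price never covers variable cost, so the firm shuts down and loses only its fixed cost.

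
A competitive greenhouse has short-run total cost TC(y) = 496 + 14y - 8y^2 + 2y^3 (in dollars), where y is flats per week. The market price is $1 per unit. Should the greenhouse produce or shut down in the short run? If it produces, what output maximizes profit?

Variable cost is VC = 14y - 8y^2 + 2y^3, so AVC = VC/y = 14 - 8y + 2y^2 and MC = dTC/dy = 14 - 16y + 6y^2.
AVC is minimized where dAVC/dy = -8 + 4y = 0, at y = 2; min AVC = 14 - 8·2 + 2·2^2 = $6.
P = $1 lies below min AVC = $6; no output level covers variable cost.
Best response: produce nothing and absorb the $496 fixed cost.

Shut down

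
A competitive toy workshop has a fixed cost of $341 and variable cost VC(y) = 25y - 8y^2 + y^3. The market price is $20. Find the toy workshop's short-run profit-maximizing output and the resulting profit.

AVC = 25 - 8y + y^2 has its minimum $9 at y = 4; price $20 clears that bar, so the firm operates.
MC = 25 - 16y + 3y^2. Setting P = MC and taking the root on the rising branch gives y* = 5.
TR = 20·5 = 100. TC = 341 + 50 = 391. Profit = 100 − 391 = -$291.
Shutting down would mean losing the fixed cost of $341, so operating at a loss of $291 is better by $50.

Profit = -$291 at y = 5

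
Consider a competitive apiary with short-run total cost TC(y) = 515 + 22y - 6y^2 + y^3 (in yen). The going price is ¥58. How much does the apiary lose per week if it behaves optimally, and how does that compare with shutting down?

AVC = 22 - 6y + y^2 has its minimum ¥13 at y = 3; price ¥58 clears that bar, so the firm operates.
With MC = 22 - 12y + 3y^2, P = MC on the upward-sloping part at y* = 6.
TR = 58·6 = 348. TC = 515 + 132 = 647. Profit = 348 − 647 = -¥299.
That loss of ¥299 beats the ¥515 the firm would lose by shutting down; producing recovers ¥216 of fixed cost.

Profit = -¥299 at y = 6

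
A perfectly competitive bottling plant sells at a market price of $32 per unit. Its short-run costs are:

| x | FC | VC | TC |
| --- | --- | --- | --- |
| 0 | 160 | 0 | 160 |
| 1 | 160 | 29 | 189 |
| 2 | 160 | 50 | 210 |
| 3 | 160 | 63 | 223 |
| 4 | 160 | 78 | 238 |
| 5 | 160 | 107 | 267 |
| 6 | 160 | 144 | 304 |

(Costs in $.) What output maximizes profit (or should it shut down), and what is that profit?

x = 5; profit = -$107

Tabulate TR − TC: x=0: -160; x=1: -157; x=2: -146; x=3: -127; x=4: -110; x=5: -107; x=6: -112.
Profit is maximized at x = 5. AVC there is 107/5 = $21.40 ≤ P, so producing beats shutting down (which would give -$160).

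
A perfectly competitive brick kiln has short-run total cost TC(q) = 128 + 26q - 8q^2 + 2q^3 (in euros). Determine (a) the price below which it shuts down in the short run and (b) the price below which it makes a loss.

Shutdown price = €18; break-even price = €58

AVC = 26 - 8q + 2q^2; minimized at q = 2, giving min AVC = €18. That is the shutdown price.
ATC = 128/q + 26 - 8q + 2q^2. Setting dATC/dq = −128/q^2 − 8 + 4q = 0 gives q = 4 (since 4·4^3 − 8·4^2 = 128).
min ATC = 128/4 + 26 − 8·4 + 2·4^2 = €58. That is the break-even price.
Between these two prices the firm operates at a loss; above €58 it earns a profit.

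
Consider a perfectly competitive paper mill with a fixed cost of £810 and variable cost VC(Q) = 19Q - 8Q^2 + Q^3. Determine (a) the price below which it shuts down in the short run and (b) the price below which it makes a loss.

AVC = 19 - 8Q + Q^2; minimized at Q = 4, giving min AVC = £3. That is the shutdown price.
ATC = 810/Q + 19 - 8Q + Q^2. Setting dATC/dQ = −810/Q^2 − 8 + 2Q = 0 gives Q = 9 (since 2·9^3 − 8·9^2 = 810).
min ATC = 810/9 + 19 − 8·9 + 9^2 = £118. That is the break-even price.
Between these two prices the firm operates at a loss; above £118 it earns a profit.

Shutdown price = £3; break-even price = £118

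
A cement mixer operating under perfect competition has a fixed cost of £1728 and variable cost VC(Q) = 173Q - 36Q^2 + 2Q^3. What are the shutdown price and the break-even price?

AVC = 173 - 36Q + 2Q^2; minimized at Q = 9, giving min AVC = £11. That is the shutdown price.
ATC = 1728/Q + 173 - 36Q + 2Q^2. Setting dATC/dQ = −1728/Q^2 − 36 + 4Q = 0 gives Q = 12 (since 4·12^3 − 36·12^2 = 1728).
min ATC = 1728/12 + 173 − 36·12 + 2·12^2 = £173. That is the break-even price.
For £11 ≤ P < £173 the firm produces at a loss; below £11 it shuts down.

Shutdown price = £11; break-even price = £173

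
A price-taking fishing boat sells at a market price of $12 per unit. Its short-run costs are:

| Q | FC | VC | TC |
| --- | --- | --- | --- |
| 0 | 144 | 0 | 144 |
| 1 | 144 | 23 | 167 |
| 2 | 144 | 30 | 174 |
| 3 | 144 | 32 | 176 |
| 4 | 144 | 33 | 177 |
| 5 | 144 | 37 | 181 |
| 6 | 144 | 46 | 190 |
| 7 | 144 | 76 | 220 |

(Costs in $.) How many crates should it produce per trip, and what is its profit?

Q = 6; profit = -$118

Profit at each row (π = 12Q − TC): Q=0: -144; Q=1: -155; Q=2: -150; Q=3: -140; Q=4: -129; Q=5: -121; Q=6: -118; Q=7: -136.
Profit is maximized at Q = 6. AVC there is 46/6 = $7.67 ≤ P, so producing beats shutting down (which would give -$144).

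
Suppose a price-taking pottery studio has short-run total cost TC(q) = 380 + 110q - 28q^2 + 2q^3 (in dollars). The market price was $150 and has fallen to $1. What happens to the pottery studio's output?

MC = 110 - 56q + 6q^2; the shutdown threshold is min AVC = $12 (at q = 7).
With P = $150 above the shutdown price, P = MC gives q = 10.
At P = $1 < min AVC = $12, price no longer covers variable cost at any output, so the firm shuts down: q = 0.

Output falls from 10 to 0 (the firm shuts down)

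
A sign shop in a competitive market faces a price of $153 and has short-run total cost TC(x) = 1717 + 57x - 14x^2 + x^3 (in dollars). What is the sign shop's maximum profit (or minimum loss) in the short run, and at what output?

Profit = -$277 at x = 12

AVC = 57 - 14x + x^2 has its minimum $8 at x = 7; price $153 clears that bar, so the firm operates.
MC = 57 - 28x + 3x^2. Setting P = MC and taking the root on the rising branch gives x* = 12.
TR = 153·12 = 1836. TC = 1717 + 396 = 2113. Profit = 1836 − 2113 = -$277.
That loss of $277 beats the $1717 the firm would lose by shutting down; producing recovers $1440 of fixed cost.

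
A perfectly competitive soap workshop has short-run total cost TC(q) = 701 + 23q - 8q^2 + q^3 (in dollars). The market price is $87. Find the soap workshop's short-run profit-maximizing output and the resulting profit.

AVC = 23 - 8q + q^2 has its minimum $7 at q = 4; price $87 clears that bar, so the firm operates.
MC = 23 - 16q + 3q^2. Setting P = MC and taking the root on the rising branch gives q* = 8.
TR = 87·8 = 696. TC = 701 + 184 = 885. Profit = 696 − 885 = -$189.
Shutting down would mean losing the fixed cost of $701, so operating at a loss of $189 is better by $512.

Profit = -$189 at q = 8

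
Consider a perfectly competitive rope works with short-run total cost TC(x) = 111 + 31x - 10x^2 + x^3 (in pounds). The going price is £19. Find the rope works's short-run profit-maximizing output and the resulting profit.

Profit = -£39 at x = 6

AVC = 31 - 10x + x^2; min AVC = £6 at x = 5. Since P = £19 ≥ min AVC, the firm produces.
MC = 31 - 20x + 3x^2. Setting P = MC and taking the root on the rising branch gives x* = 6.
TR = 19·6 = 114. TC = 111 + 42 = 153. Profit = 114 − 153 = -£39.
That loss of £39 beats the £111 the firm would lose by shutting down; producing recovers £72 of fixed cost.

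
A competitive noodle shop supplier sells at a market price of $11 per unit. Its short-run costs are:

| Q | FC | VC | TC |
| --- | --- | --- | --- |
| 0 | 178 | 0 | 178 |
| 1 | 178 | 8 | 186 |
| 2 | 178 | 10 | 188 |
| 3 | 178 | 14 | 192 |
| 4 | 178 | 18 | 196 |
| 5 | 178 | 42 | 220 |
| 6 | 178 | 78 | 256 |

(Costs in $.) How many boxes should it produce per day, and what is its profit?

Tabulate TR − TC: Q=0: -178; Q=1: -175; Q=2: -166; Q=3: -159; Q=4: -152; Q=5: -165; Q=6: -190.
Profit is maximized at Q = 4. AVC there is 18/4 = $4.50 ≤ P, so producing beats shutting down (which would give -$178).

Q = 4; profit = -$152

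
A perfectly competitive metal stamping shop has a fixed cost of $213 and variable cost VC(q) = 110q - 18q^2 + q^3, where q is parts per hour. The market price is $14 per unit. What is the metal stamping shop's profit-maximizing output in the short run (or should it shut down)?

Shut down

Strip out fixed cost: VC = 110q - 18q^2 + q^3. Then AVC = 110 - 18q + q^2 and MC = 110 - 36q + 3q^2.
The AVC parabola has its vertex at q = 18/2 = 9, where AVC = 110 - 18·9 + 9^2 = $29.
Since P = $14 < min AVC = $29, price fails to cover variable cost at any output.
Best response: produce nothing and absorb the $213 fixed cost.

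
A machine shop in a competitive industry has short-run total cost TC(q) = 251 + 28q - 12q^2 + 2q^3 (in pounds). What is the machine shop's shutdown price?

The firm shuts down when price falls below the minimum of average variable cost. AVC = VC/q = 28 - 12q + 2q^2.
dAVC/dq = -12 + 4q = 0 gives q = 3. min AVC = 28 - 12·3 + 2·3^2 = 10.
For P < £10 the firm produces nothing.

£10 per unit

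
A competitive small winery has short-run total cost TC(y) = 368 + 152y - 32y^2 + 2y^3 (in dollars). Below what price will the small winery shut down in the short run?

$24 per unit

The firm shuts down when price falls below the minimum of average variable cost. AVC = VC/y = 152 - 32y + 2y^2.
dAVC/dy = -32 + 4y = 0 gives y = 8. min AVC = 152 - 32·8 + 2·8^2 = 24.
The firm shuts down for any P below $24.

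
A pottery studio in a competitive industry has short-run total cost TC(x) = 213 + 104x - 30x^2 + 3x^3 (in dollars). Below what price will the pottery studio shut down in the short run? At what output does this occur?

The shutdown price is the minimum of AVC. VC = 104x - 30x^2 + 3x^3, so AVC = 104 - 30x + 3x^2.
At the minimum of AVC, MC = AVC. MC = 104 - 60x + 9x^2; setting MC = AVC gives 6x^2 - 30x = 0, so x = 5. min AVC = 29.
The firm shuts down for any P below $29.

$29 per unit, at x = 5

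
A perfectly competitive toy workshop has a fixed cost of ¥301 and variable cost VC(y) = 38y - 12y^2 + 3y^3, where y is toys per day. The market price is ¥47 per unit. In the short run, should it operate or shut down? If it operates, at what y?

Produce at y = 3

Strip out fixed cost: VC = 38y - 12y^2 + 3y^3. Then AVC = 38 - 12y + 3y^2 and MC = 38 - 24y + 9y^2.
The AVC parabola has its vertex at y = 12/6 = 2, where AVC = 38 - 12·2 + 3·2^2 = ¥26.
P = ¥47 exceeds min AVC = ¥26, so the firm stays open.
P = MC gives -9 - 24y + 9y^2 = 0, with roots -1/3 and 3. Take the larger (rising MC): y* = 3.
Check: AVC at y = 3 is ¥29 ≤ P, so revenue covers variable cost.
Profit = P·y − TC = 47·3 − 388 = -¥247, a loss, but smaller than the ¥301 fixed cost the firm would lose by shutting down.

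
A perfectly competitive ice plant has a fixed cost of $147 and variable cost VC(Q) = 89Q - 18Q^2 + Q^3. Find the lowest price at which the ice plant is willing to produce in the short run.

The firm shuts down when price falls below the minimum of average variable cost. AVC = VC/Q = 89 - 18Q + Q^2.
At the minimum of AVC, MC = AVC. MC = 89 - 36Q + 3Q^2; setting MC = AVC gives 2Q^2 - 18Q = 0, so Q = 9. min AVC = 8.
For P < $8 the firm produces nothing.

$8 per unit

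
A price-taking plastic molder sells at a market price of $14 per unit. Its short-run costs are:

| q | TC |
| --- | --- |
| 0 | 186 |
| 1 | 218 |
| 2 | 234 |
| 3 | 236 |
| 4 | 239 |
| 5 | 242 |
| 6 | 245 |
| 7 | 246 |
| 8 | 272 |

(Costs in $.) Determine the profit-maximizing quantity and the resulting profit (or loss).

Profit at each row (π = 14q − TC): q=0: -186; q=1: -204; q=2: -206; q=3: -194; q=4: -183; q=5: -172; q=6: -161; q=7: -148; q=8: -160.
Profit is maximized at q = 7. AVC there is 60/7 = $8.57 ≤ P, so producing beats shutting down (which would give -$186).

q = 7; profit = -$148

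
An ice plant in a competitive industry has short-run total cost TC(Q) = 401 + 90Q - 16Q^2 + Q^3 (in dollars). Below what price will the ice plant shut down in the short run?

The firm shuts down when price falls below the minimum of average variable cost. AVC = VC/Q = 90 - 16Q + Q^2.
dAVC/dQ = -16 + 2Q = 0 gives Q = 8. min AVC = 90 - 16·8 + 8^2 = 26.
For P < $26 the firm produces nothing.

$26 per unit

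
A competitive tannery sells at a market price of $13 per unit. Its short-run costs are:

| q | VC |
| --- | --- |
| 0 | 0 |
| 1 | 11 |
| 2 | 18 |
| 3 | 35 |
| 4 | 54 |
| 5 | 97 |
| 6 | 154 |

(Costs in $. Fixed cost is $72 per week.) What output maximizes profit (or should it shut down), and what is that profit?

q = 2; profit = -$64

Compute π = P·q − TC at each output: q=0: -72; q=1: -70; q=2: -64; q=3: -68; q=4: -74; q=5: -104; q=6: -148.
Profit is maximized at q = 2. AVC there is 18/2 = $9 ≤ P, so producing beats shutting down (which would give -$72).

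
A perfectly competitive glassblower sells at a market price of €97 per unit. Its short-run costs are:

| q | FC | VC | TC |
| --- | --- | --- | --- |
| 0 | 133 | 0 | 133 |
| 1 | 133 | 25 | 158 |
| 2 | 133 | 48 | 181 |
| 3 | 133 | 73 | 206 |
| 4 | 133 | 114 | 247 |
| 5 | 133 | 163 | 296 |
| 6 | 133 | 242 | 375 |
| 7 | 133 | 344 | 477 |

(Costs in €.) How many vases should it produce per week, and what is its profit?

q = 6; profit = €207

Tabulate TR − TC: q=0: -133; q=1: -61; q=2: 13; q=3: 85; q=4: 141; q=5: 189; q=6: 207; q=7: 202.
Profit is maximized at q = 6. AVC there is 242/6 = €40.33 ≤ P, so producing beats shutting down (which would give -€133).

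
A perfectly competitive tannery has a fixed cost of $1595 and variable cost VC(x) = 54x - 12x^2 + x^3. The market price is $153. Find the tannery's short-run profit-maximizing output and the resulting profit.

AVC = 54 - 12x + x^2; min AVC = $18 at x = 6. Since P = $153 ≥ min AVC, the firm produces.
MC = 54 - 24x + 3x^2. Setting P = MC and taking the root on the rising branch gives x* = 11.
TR = 153·11 = 1683. TC = 1595 + 473 = 2068. Profit = 1683 − 2068 = -$385.
That loss of $385 beats the $1595 the firm would lose by shutting down; producing recovers $1210 of fixed cost.

Profit = -$385 at x = 11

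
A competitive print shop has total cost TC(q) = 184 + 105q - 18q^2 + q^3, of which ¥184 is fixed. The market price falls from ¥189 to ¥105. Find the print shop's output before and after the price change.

Output falls from 14 to 12

MC = 105 - 36q + 3q^2; the shutdown threshold is min AVC = ¥24 (at q = 9).
With P = ¥189 above the shutdown price, P = MC gives q = 14.
At P = ¥105 ≥ min AVC, set P = MC: q = 12. The firm stays open but cuts output.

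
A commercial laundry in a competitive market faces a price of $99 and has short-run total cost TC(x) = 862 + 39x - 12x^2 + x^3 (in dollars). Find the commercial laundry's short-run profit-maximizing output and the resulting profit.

AVC = 39 - 12x + x^2 has its minimum $3 at x = 6; price $99 clears that bar, so the firm operates.
With MC = 39 - 24x + 3x^2, P = MC on the upward-sloping part at x* = 10.
TR = 99·10 = 990. TC = 862 + 190 = 1052. Profit = 990 − 1052 = -$62.
By producing, the firm covers all variable cost plus $800 of fixed cost; shutting down would lose the full $862.

Profit = -$62 at x = 10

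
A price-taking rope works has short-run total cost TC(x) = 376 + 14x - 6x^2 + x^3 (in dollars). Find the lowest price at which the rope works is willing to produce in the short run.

The shutdown price is the minimum of AVC. VC = 14x - 6x^2 + x^3, so AVC = 14 - 6x + x^2.
At the minimum of AVC, MC = AVC. MC = 14 - 12x + 3x^2; setting MC = AVC gives 2x^2 - 6x = 0, so x = 3. min AVC = 5.
So the shutdown price is $5.

$5 per unit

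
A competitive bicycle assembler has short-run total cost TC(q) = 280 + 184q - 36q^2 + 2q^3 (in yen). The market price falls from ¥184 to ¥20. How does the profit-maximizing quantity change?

Output falls from 12 to 0 (the firm shuts down)

AVC = 184 - 36q + 2q^2, minimized at q = 9 where min AVC = ¥22. MC = 184 - 72q + 6q^2.
With P = ¥184 above the shutdown price, P = MC gives q = 12.
At P = ¥20 < min AVC = ¥22, price no longer covers variable cost at any output, so the firm shuts down: q = 0.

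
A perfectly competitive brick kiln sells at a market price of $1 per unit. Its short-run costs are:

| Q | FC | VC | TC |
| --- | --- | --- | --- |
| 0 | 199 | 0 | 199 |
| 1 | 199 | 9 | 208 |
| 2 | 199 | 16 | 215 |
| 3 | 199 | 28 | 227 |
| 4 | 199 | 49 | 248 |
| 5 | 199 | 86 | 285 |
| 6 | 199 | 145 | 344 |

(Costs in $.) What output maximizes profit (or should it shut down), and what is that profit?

Compute π = P·Q − TC at each output: Q=0: -199; Q=1: -207; Q=2: -213; Q=3: -224; Q=4: -244; Q=5: -280; Q=6: -338.
Profit is highest at Q = 0. Equivalently, the lowest AVC in the table is 16/2 ≈ $8 at Q = 2, and P = $1 falls below it — price never covers variable cost, so the firm shuts down and loses only its fixed cost.

Q = 0 (shut down); profit = -$199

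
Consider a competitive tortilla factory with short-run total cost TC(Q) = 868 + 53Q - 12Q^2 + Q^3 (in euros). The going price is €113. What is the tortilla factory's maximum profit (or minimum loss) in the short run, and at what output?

Profit = -€68 at Q = 10

AVC = 53 - 12Q + Q^2; min AVC = €17 at Q = 6. Since P = €113 ≥ min AVC, the firm produces.
MC = 53 - 24Q + 3Q^2. Setting P = MC and taking the root on the rising branch gives Q* = 10.
TR = 113·10 = 1130. TC = 868 + 330 = 1198. Profit = 1130 − 1198 = -€68.
By producing, the firm covers all variable cost plus €800 of fixed cost; shutting down would lose the full €868.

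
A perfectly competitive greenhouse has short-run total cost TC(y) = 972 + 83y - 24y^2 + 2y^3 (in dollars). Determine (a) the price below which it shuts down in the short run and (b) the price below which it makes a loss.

Shutdown price = $11; break-even price = $137

AVC = 83 - 24y + 2y^2; minimized at y = 6, giving min AVC = $11. That is the shutdown price.
ATC = 972/y + 83 - 24y + 2y^2. Setting dATC/dy = −972/y^2 − 24 + 4y = 0 gives y = 9 (since 4·9^3 − 24·9^2 = 972).
min ATC = 972/9 + 83 − 24·9 + 2·9^2 = $137. That is the break-even price.
Between these two prices the firm operates at a loss; above $137 it earns a profit.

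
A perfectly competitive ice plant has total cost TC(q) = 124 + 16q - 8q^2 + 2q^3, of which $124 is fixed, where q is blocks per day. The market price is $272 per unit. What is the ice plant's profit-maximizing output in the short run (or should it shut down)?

Variable cost is VC = 16q - 8q^2 + 2q^3, so AVC = VC/q = 16 - 8q + 2q^2 and MC = dTC/dq = 16 - 16q + 6q^2.
The AVC parabola has its vertex at q = 8/4 = 2, where AVC = 16 - 8·2 + 2·2^2 = $8.
P = $272 exceeds min AVC = $8, so the firm stays open.
Solving P = MC: -256 - 16q + 6q^2 = 0 ⇒ q = -16/3 or 8. On the upward-sloping branch, q* = 8.
Check: AVC at q = 8 is $80 ≤ P, so revenue covers variable cost.
Profit = P·q − TC = 272·8 − 764 = $1412.

Produce at q = 8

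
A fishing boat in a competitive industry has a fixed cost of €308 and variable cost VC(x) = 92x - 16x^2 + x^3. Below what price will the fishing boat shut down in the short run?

€28 per unit

Short-run supply begins at min AVC. From VC = 92x - 16x^2 + x^3, AVC = 92 - 16x + x^2.
dAVC/dx = -16 + 2x = 0 gives x = 8. min AVC = 92 - 16·8 + 8^2 = 28.
The firm shuts down for any P below €28.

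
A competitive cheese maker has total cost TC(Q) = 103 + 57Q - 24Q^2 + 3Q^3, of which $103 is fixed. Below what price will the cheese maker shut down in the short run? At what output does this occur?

Short-run supply begins at min AVC. From VC = 57Q - 24Q^2 + 3Q^3, AVC = 57 - 24Q + 3Q^2.
At the minimum of AVC, MC = AVC. MC = 57 - 48Q + 9Q^2; setting MC = AVC gives 6Q^2 - 24Q = 0, so Q = 4. min AVC = 9.
For P < $9 the firm produces nothing.

$9 per unit, at Q = 4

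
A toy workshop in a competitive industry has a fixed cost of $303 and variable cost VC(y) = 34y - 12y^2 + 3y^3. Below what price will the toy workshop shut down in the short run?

The firm shuts down when price falls below the minimum of average variable cost. AVC = VC/y = 34 - 12y + 3y^2.
At the minimum of AVC, MC = AVC. MC = 34 - 24y + 9y^2; setting MC = AVC gives 6y^2 - 12y = 0, so y = 2. min AVC = 22.
The firm shuts down for any P below $22.

$22 per unit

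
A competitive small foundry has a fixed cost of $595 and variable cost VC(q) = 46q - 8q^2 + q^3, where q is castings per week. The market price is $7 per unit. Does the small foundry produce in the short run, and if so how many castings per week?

Variable cost is VC = 46q - 8q^2 + q^3, so AVC = VC/q = 46 - 8q + q^2 and MC = dTC/dq = 46 - 16q + 3q^2.
AVC hits its minimum where MC = AVC, at q = 4, giving min AVC = 46 - 8·4 + 4^2 = $30.
Since P = $7 < min AVC = $30, price fails to cover variable cost at any output.
Shutting down limits the loss to fixed cost, $595.

Shut down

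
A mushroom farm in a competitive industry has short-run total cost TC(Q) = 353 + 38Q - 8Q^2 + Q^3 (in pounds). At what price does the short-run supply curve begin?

Short-run supply begins at min AVC. From VC = 38Q - 8Q^2 + Q^3, AVC = 38 - 8Q + Q^2.
At the minimum of AVC, MC = AVC. MC = 38 - 16Q + 3Q^2; setting MC = AVC gives 2Q^2 - 8Q = 0, so Q = 4. min AVC = 22.
The firm shuts down for any P below £22.

£22 per unit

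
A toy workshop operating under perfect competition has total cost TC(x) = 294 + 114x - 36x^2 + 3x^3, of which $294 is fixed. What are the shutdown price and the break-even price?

Shutdown price = min AVC. AVC = 114 - 36x + 3x^2, with vertex at x = 6 and minimum $6.
ATC = 294/x + 114 - 36x + 3x^2. Setting dATC/dx = −294/x^2 − 36 + 6x = 0 gives x = 7 (since 6·7^3 − 36·7^2 = 294).
min ATC = 294/7 + 114 − 36·7 + 3·7^2 = $51. That is the break-even price.
Between these two prices the firm operates at a loss; above $51 it earns a profit.

Shutdown price = $6; break-even price = $51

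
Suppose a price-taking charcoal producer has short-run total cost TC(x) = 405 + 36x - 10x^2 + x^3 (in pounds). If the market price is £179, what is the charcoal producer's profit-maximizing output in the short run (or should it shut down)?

Variable cost is VC = 36x - 10x^2 + x^3, so AVC = VC/x = 36 - 10x + x^2 and MC = dTC/dx = 36 - 20x + 3x^2.
The AVC parabola has its vertex at x = 10/2 = 5, where AVC = 36 - 10·5 + 5^2 = £11.
Because £179 ≥ £11, revenue can cover variable cost; the firm operates.
Solving P = MC: -143 - 20x + 3x^2 = 0 ⇒ x = -13/3 or 11. On the upward-sloping branch, x* = 11.
Check: AVC at x = 11 is £47 ≤ P, so revenue covers variable cost.
Profit = P·x − TC = 179·11 − 922 = £1047.

Produce at x = 11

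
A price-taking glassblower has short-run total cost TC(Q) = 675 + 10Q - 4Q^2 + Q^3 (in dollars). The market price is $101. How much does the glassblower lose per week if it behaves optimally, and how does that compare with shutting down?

Profit = -$185 at Q = 7

AVC = 10 - 4Q + Q^2 has its minimum $6 at Q = 2; price $101 clears that bar, so the firm operates.
With MC = 10 - 8Q + 3Q^2, P = MC on the upward-sloping part at Q* = 7.
TR = 101·7 = 707. TC = 675 + 217 = 892. Profit = 707 − 892 = -$185.
By producing, the firm covers all variable cost plus $490 of fixed cost; shutting down would lose the full $675.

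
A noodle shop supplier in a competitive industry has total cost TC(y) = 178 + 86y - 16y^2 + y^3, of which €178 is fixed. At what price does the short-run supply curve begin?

€22 per unit

Short-run supply begins at min AVC. From VC = 86y - 16y^2 + y^3, AVC = 86 - 16y + y^2.
dAVC/dy = -16 + 2y = 0 gives y = 8. min AVC = 86 - 16·8 + 8^2 = 22.
The firm shuts down for any P below €22.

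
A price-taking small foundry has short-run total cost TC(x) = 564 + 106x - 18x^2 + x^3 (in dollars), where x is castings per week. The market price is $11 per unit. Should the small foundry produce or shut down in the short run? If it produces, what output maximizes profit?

Shut down

From TC, MC = TC'(x) = 106 - 36x + 3x^2 and AVC = VC/x = 106 - 18x + x^2.
AVC hits its minimum where MC = AVC, at x = 9, giving min AVC = 106 - 18·9 + 9^2 = $25.
P = $11 lies below min AVC = $25; no output level covers variable cost.
The firm minimizes its loss by shutting down and losing only its fixed cost of $564.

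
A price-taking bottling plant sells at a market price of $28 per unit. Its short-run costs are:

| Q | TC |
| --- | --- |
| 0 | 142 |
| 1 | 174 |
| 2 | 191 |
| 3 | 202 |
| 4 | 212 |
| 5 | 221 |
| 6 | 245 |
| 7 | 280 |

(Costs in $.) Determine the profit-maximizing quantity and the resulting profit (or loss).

Q = 6; profit = -$77

Compute π = P·Q − TC at each output: Q=0: -142; Q=1: -146; Q=2: -135; Q=3: -118; Q=4: -100; Q=5: -81; Q=6: -77; Q=7: -84.
Profit is maximized at Q = 6. AVC there is 103/6 = $17.17 ≤ P, so producing beats shutting down (which would give -$142).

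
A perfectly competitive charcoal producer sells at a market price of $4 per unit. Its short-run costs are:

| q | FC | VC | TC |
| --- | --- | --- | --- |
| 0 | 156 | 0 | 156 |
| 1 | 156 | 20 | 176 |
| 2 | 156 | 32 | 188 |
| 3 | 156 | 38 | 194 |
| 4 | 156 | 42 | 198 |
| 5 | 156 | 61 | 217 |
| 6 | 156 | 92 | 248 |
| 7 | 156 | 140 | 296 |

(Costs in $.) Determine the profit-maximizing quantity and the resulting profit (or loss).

Compute π = P·q − TC at each output: q=0: -156; q=1: -172; q=2: -180; q=3: -182; q=4: -182; q=5: -197; q=6: -224; q=7: -268.
Profit is highest at q = 0. Equivalently, the lowest AVC in the table is 42/4 ≈ $10.50 at q = 4, and P = $4 falls below it — price never covers variable cost, so the firm shuts down and loses only its fixed cost.

q = 0 (shut down); profit = -$156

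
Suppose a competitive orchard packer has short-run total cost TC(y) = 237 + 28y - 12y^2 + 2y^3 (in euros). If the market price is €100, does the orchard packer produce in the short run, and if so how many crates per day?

Variable cost is VC = 28y - 12y^2 + 2y^3, so AVC = VC/y = 28 - 12y + 2y^2 and MC = dTC/dy = 28 - 24y + 6y^2.
The AVC parabola has its vertex at y = 12/4 = 3, where AVC = 28 - 12·3 + 2·3^2 = €10.
P = €100 exceeds min AVC = €10, so the firm stays open.
P = MC gives -72 - 24y + 6y^2 = 0, with roots -2 and 6. Take the larger (rising MC): y* = 6.
Check: AVC at y = 6 is €28 ≤ P, so revenue covers variable cost.
Profit = P·y − TC = 100·6 − 405 = €195.

Produce at y = 6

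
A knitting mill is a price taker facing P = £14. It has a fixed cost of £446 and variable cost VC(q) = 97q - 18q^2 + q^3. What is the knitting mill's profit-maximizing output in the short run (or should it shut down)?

Shut down

Strip out fixed cost: VC = 97q - 18q^2 + q^3. Then AVC = 97 - 18q + q^2 and MC = 97 - 36q + 3q^2.
AVC hits its minimum where MC = AVC, at q = 9, giving min AVC = 97 - 18·9 + 9^2 = £16.
P = £14 lies below min AVC = £16; no output level covers variable cost.
Shutting down limits the loss to fixed cost, £446.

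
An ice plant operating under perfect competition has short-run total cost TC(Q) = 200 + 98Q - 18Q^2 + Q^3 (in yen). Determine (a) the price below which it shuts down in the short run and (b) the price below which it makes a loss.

Shutdown price = ¥17; break-even price = ¥38

Shutdown price = min AVC. AVC = 98 - 18Q + Q^2, with vertex at Q = 9 and minimum ¥17.
ATC = 200/Q + 98 - 18Q + Q^2. Setting dATC/dQ = −200/Q^2 − 18 + 2Q = 0 gives Q = 10 (since 2·10^3 − 18·10^2 = 200).
min ATC = 200/10 + 98 − 18·10 + 10^2 = ¥38. That is the break-even price.
For ¥17 ≤ P < ¥38 the firm produces at a loss; below ¥17 it shuts down.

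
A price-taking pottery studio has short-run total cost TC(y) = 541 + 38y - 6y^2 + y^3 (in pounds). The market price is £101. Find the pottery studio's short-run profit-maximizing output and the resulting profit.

Profit = -£149 at y = 7

AVC = 38 - 6y + y^2 has its minimum £29 at y = 3; price £101 clears that bar, so the firm operates.
With MC = 38 - 12y + 3y^2, P = MC on the upward-sloping part at y* = 7.
TR = 101·7 = 707. TC = 541 + 315 = 856. Profit = 707 − 856 = -£149.
That loss of £149 beats the £541 the firm would lose by shutting down; producing recovers £392 of fixed cost.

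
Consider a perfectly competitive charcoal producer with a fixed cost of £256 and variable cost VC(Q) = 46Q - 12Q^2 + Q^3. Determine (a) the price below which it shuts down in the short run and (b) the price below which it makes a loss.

Shutdown price = £10; break-even price = £46

Shutdown price = min AVC. AVC = 46 - 12Q + Q^2, with vertex at Q = 6 and minimum £10.
ATC = 256/Q + 46 - 12Q + Q^2. Setting dATC/dQ = −256/Q^2 − 12 + 2Q = 0 gives Q = 8 (since 2·8^3 − 12·8^2 = 256).
min ATC = 256/8 + 46 − 12·8 + 8^2 = £46. That is the break-even price.
Between these two prices the firm operates at a loss; above £46 it earns a profit.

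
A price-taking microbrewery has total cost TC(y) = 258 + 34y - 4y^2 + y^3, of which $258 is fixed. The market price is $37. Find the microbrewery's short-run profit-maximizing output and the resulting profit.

Profit = -$240 at y = 3

AVC = 34 - 4y + y^2; min AVC = $30 at y = 2. Since P = $37 ≥ min AVC, the firm produces.
MC = 34 - 8y + 3y^2. Setting P = MC and taking the root on the rising branch gives y* = 3.
TR = 37·3 = 111. TC = 258 + 93 = 351. Profit = 111 − 351 = -$240.
That loss of $240 beats the $258 the firm would lose by shutting down; producing recovers $18 of fixed cost.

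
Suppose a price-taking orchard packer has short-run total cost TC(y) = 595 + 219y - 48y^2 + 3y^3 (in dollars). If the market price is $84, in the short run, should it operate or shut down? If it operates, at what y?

Variable cost is VC = 219y - 48y^2 + 3y^3, so AVC = VC/y = 219 - 48y + 3y^2 and MC = dTC/dy = 219 - 96y + 9y^2.
The AVC parabola has its vertex at y = 48/6 = 8, where AVC = 219 - 48·8 + 3·8^2 = $27.
Because $84 ≥ $27, revenue can cover variable cost; the firm operates.
Set P = MC: 84 = 219 - 96y + 9y^2 → 135 - 96y + 9y^2 = 0. The roots are y = 5/3 and y = 9; the profit-maximizing output is on the rising part of MC, so y* = 9.
Check: AVC at y = 9 is $30 ≤ P, so revenue covers variable cost.
Profit = P·y − TC = 84·9 − 865 = -$109, a loss, but smaller than the $595 fixed cost the firm would lose by shutting down.

Produce at y = 9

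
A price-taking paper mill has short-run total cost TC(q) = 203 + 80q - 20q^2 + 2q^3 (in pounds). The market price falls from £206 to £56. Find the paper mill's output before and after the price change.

Output falls from 9 to 6

AVC = 80 - 20q + 2q^2, minimized at q = 5 where min AVC = £30. MC = 80 - 40q + 6q^2.
At P = £206 ≥ min AVC, set P = MC on the rising branch: q = 9.
At P = £56 ≥ min AVC, set P = MC: q = 6. The firm stays open but cuts output.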